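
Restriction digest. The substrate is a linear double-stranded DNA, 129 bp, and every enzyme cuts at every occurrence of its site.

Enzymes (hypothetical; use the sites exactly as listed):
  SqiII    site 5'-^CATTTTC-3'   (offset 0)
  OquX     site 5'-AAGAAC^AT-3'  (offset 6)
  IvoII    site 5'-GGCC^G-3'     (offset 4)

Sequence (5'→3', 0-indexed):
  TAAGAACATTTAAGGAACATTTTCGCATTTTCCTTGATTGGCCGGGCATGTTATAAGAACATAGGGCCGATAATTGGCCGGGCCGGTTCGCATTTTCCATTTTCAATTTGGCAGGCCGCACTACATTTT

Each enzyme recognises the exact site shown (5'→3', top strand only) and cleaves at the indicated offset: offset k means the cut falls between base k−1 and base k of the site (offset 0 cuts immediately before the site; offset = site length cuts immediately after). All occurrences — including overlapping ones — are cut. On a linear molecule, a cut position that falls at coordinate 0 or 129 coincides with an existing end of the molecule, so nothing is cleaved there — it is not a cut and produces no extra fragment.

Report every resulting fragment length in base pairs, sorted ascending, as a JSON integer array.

Per-enzyme occurrences:
  SqiII (CATTTTC, off=0): starts [17, 25, 90, 97] → cuts [17, 25, 90, 97]
  OquX (AAGAACAT, off=6): starts [1, 54] → cuts [7, 60]
  IvoII (GGCCG, off=4): starts [39, 64, 75, 80, 113] → cuts [43, 68, 79, 84, 117]

All cut coordinates (distinct, sorted): [7, 17, 25, 43, 60, 68, 79, 84, 90, 97, 117]

Fragment lengths:
  [0,7): 7 bp
  [7,17): 10 bp
  [17,25): 8 bp
  [25,43): 18 bp
  [43,60): 17 bp
  [60,68): 8 bp
  [68,79): 11 bp
  [79,84): 5 bp
  [84,90): 6 bp
  [90,97): 7 bp
  [97,117): 20 bp
  [117,129): 12 bp

[5,6,7,7,8,8,10,11,12,17,18,20]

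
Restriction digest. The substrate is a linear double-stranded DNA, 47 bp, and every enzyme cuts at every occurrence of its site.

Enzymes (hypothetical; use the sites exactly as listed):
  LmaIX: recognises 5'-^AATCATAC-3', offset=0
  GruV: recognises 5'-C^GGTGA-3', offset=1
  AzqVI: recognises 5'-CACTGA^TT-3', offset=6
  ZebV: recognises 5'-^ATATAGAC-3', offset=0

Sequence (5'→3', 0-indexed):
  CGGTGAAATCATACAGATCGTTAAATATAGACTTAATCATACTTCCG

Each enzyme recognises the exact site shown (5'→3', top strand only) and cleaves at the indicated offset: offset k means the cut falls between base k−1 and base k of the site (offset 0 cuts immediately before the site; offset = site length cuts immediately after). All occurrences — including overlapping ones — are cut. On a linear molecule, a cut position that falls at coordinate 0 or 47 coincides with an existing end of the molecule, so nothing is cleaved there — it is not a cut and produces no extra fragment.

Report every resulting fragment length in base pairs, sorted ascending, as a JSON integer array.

Site scan:
  LmaIX (AATCATAC, off=0): starts [6, 34] → cuts [6, 34]
  GruV (CGGTGA, off=1): starts [0] → cuts [1]
  AzqVI (CACTGATT, off=6): no sites
  ZebV (ATATAGAC, off=0): starts [24] → cuts [24]

Pooled cuts: [1, 6, 24, 34]

Fragments:
  [0,1): 1 bp
  [1,6): 5 bp
  [6,24): 18 bp
  [24,34): 10 bp
  [34,47): 13 bp

[1,5,10,13,18]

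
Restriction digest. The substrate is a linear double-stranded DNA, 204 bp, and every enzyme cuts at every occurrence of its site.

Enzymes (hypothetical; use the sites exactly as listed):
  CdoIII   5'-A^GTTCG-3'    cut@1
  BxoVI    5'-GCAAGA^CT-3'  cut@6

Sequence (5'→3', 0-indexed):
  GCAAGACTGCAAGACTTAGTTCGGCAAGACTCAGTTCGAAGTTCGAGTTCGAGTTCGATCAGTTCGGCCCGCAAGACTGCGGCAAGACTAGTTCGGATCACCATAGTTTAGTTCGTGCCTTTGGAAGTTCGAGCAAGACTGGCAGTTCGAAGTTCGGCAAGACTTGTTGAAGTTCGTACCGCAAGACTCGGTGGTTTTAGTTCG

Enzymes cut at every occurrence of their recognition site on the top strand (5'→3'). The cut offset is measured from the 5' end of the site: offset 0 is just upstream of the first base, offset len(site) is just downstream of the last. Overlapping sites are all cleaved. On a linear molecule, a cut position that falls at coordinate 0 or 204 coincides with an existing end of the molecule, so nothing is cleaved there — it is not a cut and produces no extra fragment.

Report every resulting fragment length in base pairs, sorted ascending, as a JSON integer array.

Per-enzyme occurrences:
  CdoIII (AGTTCG, off=1): starts [17, 32, 39, 45, 51, 60, 89, 109, 125, 143, 150, 170, 198] → cuts [18, 33, 40, 46, 52, 61, 90, 110, 126, 144, 151, 171, 199]
  BxoVI (GCAAGACT, off=6): starts [0, 8, 23, 70, 81, 132, 156, 180] → cuts [6, 14, 29, 76, 87, 138, 162, 186]

All cut coordinates (distinct, sorted): [6, 14, 18, 29, 33, 40, 46, 52, 61, 76, 87, 90, 110, 126, 138, 144, 151, 162, 171, 186, 199]

Fragments:
  [0,6): 6 bp
  [6,14): 8 bp
  [14,18): 4 bp
  [18,29): 11 bp
  [29,33): 4 bp
  [33,40): 7 bp
  [40,46): 6 bp
  [46,52): 6 bp
  [52,61): 9 bp
  [61,76): 15 bp
  [76,87): 11 bp
  [87,90): 3 bp
  [90,110): 20 bp
  [110,126): 16 bp
  [126,138): 12 bp
  [138,144): 6 bp
  [144,151): 7 bp
  [151,162): 11 bp
  [162,171): 9 bp
  [171,186): 15 bp
  [186,199): 13 bp
  [199,204): 5 bp

[3,4,4,5,6,6,6,6,7,7,8,9,9,11,11,11,12,13,15,15,16,20]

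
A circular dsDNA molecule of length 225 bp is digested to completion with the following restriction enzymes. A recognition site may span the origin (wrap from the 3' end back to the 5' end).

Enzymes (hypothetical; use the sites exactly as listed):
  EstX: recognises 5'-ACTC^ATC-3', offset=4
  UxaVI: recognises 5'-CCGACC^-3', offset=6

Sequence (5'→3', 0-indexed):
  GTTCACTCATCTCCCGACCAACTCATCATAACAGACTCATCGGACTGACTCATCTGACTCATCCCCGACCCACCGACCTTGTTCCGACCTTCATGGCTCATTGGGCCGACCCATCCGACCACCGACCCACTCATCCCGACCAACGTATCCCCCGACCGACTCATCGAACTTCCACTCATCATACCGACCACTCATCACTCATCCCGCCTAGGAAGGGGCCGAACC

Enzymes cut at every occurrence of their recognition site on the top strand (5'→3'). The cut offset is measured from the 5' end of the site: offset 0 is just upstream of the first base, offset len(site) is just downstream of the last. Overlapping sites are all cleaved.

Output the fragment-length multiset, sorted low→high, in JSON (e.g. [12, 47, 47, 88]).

Per-enzyme occurrences:
  EstX ACTCATC/4: at [4, 20, 34, 47, 56, 128, 158, 173, 189, 196] ⇒ [8, 24, 38, 51, 60, 132, 162, 177, 193, 200]
  UxaVI CCGACC/6: at [13, 64, 72, 83, 105, 114, 121, 135, 151, 183] ⇒ [19, 70, 78, 89, 111, 120, 127, 141, 157, 189]

All cut coordinates (distinct, sorted): [8, 19, 24, 38, 51, 60, 70, 78, 89, 111, 120, 127, 132, 141, 157, 162, 177, 189, 193, 200]

Fragment lengths:
  8→19: 11 bp
  19→24: 5 bp
  24→38: 14 bp
  38→51: 13 bp
  51→60: 9 bp
  60→70: 10 bp
  70→78: 8 bp
  78→89: 11 bp
  89→111: 22 bp
  111→120: 9 bp
  120→127: 7 bp
  127→132: 5 bp
  132→141: 9 bp
  141→157: 16 bp
  157→162: 5 bp
  162→177: 15 bp
  177→189: 12 bp
  189→193: 4 bp
  193→200: 7 bp
  200→8 (wrap): 225-200+8 = 33 bp

[4,5,5,5,7,7,8,9,9,9,10,11,11,12,13,14,15,16,22,33]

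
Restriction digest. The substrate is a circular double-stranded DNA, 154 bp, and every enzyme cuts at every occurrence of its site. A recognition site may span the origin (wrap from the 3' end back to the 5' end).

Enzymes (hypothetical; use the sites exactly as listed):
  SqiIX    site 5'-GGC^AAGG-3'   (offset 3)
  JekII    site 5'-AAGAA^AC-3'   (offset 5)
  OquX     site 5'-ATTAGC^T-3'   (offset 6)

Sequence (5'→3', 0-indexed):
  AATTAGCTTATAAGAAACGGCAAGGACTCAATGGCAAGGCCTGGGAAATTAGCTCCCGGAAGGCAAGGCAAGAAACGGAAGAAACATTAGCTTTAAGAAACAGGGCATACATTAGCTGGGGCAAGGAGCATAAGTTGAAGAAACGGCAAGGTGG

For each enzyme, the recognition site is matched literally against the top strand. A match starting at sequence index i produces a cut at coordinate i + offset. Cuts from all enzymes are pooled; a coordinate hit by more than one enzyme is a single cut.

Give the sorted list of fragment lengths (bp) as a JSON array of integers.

Scan for sites:
  SqiIX (GGCAAGG, off=3): starts [18, 32, 61, 119, 144] → cuts [21, 35, 64, 122, 147]
  JekII (AAGAAAC, off=5): starts [11, 69, 78, 94, 137] → cuts [16, 74, 83, 99, 142]
  OquX (ATTAGCT, off=6): starts [1, 47, 85, 110] → cuts [7, 53, 91, 116]

Pooled cuts: [7, 16, 21, 35, 53, 64, 74, 83, 91, 99, 116, 122, 142, 147]

Fragment lengths:
  7→16: 9 bp
  16→21: 5 bp
  21→35: 14 bp
  35→53: 18 bp
  53→64: 11 bp
  64→74: 10 bp
  74→83: 9 bp
  83→91: 8 bp
  91→99: 8 bp
  99→116: 17 bp
  116→122: 6 bp
  122→142: 20 bp
  142→147: 5 bp
  147→7 (wrap): 154-147+7 = 14 bp

[5,5,6,8,8,9,9,10,11,14,14,17,18,20]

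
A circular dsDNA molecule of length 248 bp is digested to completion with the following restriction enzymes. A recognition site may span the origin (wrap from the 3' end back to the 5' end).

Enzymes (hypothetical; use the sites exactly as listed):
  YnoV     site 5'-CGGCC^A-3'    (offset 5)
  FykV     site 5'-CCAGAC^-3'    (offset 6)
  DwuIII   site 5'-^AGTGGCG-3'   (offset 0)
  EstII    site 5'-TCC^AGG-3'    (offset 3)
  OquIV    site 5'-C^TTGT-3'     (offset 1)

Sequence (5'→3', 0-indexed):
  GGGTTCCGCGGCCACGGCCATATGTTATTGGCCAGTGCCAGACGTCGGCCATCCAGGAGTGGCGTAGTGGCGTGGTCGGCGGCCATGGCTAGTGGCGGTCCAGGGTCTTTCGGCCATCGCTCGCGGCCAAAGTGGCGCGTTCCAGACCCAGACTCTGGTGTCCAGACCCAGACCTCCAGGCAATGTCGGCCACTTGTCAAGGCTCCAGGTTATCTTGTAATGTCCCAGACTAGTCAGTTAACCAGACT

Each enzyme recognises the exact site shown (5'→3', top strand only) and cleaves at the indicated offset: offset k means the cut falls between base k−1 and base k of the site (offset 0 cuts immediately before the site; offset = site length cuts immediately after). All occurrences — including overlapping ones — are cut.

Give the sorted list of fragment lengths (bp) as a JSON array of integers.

[2,2,3,4,4,6,6,6,6,7,8,8,11,13,13,14,14,14,14,16,17,17,19,24]

Per-enzyme occurrences:
  YnoV CGGCCA/5: at [8, 14, 45, 79, 110, 123, 186] ⇒ [13, 19, 50, 84, 115, 128, 191]
  FykV CCAGAC/6: at [37, 141, 147, 161, 167, 224, 241] ⇒ [43, 147, 153, 167, 173, 230, 247]
  DwuIII AGTGGCG/0: at [57, 65, 90, 130] ⇒ [57, 65, 90, 130]
  EstII TCCAGG/3: at [51, 98, 174, 203] ⇒ [54, 101, 177, 206]
  OquIV CTTGT/1: at [192, 213] ⇒ [193, 214]

All cut coordinates (distinct, sorted): [13, 19, 43, 50, 54, 57, 65, 84, 90, 101, 115, 128, 130, 147, 153, 167, 173, 177, 191, 193, 206, 214, 230, 247]

Fragment lengths:
  13→19: 6 bp
  19→43: 24 bp
  43→50: 7 bp
  50→54: 4 bp
  54→57: 3 bp
  57→65: 8 bp
  65→84: 19 bp
  84→90: 6 bp
  90→101: 11 bp
  101→115: 14 bp
  115→128: 13 bp
  128→130: 2 bp
  130→147: 17 bp
  147→153: 6 bp
  153→167: 14 bp
  167→173: 6 bp
  173→177: 4 bp
  177→191: 14 bp
  191→193: 2 bp
  193→206: 13 bp
  206→214: 8 bp
  214→230: 16 bp
  230→247: 17 bp
  247→13 (wrap): 248-247+13 = 14 bp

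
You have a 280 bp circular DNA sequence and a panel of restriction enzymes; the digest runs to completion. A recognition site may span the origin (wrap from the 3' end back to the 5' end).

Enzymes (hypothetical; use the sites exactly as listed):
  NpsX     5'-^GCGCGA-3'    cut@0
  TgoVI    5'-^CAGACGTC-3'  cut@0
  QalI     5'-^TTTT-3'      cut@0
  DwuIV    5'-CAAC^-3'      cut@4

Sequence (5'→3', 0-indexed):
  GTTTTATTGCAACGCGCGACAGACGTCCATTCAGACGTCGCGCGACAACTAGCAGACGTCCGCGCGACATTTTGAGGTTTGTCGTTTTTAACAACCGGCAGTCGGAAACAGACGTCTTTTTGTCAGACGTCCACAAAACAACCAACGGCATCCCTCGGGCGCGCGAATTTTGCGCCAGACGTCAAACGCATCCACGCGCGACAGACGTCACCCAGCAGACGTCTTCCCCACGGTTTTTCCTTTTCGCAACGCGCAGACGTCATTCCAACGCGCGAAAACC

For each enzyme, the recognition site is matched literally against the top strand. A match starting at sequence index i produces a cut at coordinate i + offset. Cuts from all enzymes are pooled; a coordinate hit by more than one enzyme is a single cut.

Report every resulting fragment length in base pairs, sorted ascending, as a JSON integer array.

Site scan:
  NpsX GCGCGA/0: at [13, 39, 61, 160, 195, 269] ⇒ [13, 39, 61, 160, 195, 269]
  TgoVI CAGACGTC/0: at [19, 31, 52, 108, 123, 175, 201, 215, 253] ⇒ [19, 31, 52, 108, 123, 175, 201, 215, 253]
  QalI TTTT/0: at [1, 69, 84, 85, 116, 117, 167, 233, 234, 240] ⇒ [1, 69, 84, 85, 116, 117, 167, 233, 234, 240]
  DwuIV CAAC/4: at [9, 45, 91, 138, 142, 246, 265] ⇒ [13, 49, 95, 142, 146, 250, 269]

All cut coordinates (distinct, sorted): [1, 13, 19, 31, 39, 49, 52, 61, 69, 84, 85, 95, 108, 116, 117, 123, 142, 146, 160, 167, 175, 195, 201, 215, 233, 234, 240, 250, 253, 269]

Fragments:
  1→13: 12 bp
  13→19: 6 bp
  19→31: 12 bp
  31→39: 8 bp
  39→49: 10 bp
  49→52: 3 bp
  52→61: 9 bp
  61→69: 8 bp
  69→84: 15 bp
  84→85: 1 bp
  85→95: 10 bp
  95→108: 13 bp
  108→116: 8 bp
  116→117: 1 bp
  117→123: 6 bp
  123→142: 19 bp
  142→146: 4 bp
  146→160: 14 bp
  160→167: 7 bp
  167→175: 8 bp
  175→195: 20 bp
  195→201: 6 bp
  201→215: 14 bp
  215→233: 18 bp
  233→234: 1 bp
  234→240: 6 bp
  240→250: 10 bp
  250→253: 3 bp
  253→269: 16 bp
  269→1 (wrap): 280-269+1 = 12 bp

[1,1,1,3,3,4,6,6,6,6,7,8,8,8,8,9,10,10,10,12,12,12,13,14,14,15,16,18,19,20]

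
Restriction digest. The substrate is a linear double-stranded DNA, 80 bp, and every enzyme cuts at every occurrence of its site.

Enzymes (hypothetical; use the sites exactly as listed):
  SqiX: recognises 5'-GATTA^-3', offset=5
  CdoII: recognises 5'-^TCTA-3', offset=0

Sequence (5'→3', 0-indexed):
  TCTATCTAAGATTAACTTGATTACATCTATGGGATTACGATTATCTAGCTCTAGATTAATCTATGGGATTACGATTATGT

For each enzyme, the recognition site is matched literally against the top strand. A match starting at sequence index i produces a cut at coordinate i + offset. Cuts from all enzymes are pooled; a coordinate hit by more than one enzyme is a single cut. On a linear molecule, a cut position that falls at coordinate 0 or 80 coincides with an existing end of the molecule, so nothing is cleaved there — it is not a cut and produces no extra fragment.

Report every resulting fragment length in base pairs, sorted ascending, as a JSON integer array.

[1,2,3,4,6,6,6,9,9,10,12,12]

Scan for sites:
  SqiX GATTA/5: at [9, 18, 32, 38, 53, 66, 72] ⇒ [14, 23, 37, 43, 58, 71, 77]
  CdoII TCTA/0: at [0, 4, 25, 43, 49, 59] ⇒ [4, 25, 43, 49, 59] (position 0 is a terminus of the linear molecule — no cut)

Pooled cuts: [4, 14, 23, 25, 37, 43, 49, 58, 59, 71, 77]

Fragment lengths:
  [0,4): 4 bp
  [4,14): 10 bp
  [14,23): 9 bp
  [23,25): 2 bp
  [25,37): 12 bp
  [37,43): 6 bp
  [43,49): 6 bp
  [49,58): 9 bp
  [58,59): 1 bp
  [59,71): 12 bp
  [71,77): 6 bp
  [77,80): 3 bp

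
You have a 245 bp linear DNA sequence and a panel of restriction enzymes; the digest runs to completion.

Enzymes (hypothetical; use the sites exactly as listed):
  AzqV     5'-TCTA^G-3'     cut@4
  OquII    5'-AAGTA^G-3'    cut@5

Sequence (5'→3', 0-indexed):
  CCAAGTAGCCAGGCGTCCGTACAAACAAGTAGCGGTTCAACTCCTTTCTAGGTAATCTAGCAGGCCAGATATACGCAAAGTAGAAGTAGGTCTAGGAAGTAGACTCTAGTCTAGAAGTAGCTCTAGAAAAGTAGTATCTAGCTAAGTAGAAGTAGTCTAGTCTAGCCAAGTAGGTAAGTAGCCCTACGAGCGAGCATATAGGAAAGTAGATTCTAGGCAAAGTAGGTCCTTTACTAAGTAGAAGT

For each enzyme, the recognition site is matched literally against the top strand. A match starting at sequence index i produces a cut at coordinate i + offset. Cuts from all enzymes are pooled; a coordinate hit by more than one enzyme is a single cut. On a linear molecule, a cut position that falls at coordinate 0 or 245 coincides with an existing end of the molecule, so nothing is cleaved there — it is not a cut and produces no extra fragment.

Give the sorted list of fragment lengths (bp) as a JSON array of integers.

[5,5,5,5,6,6,6,6,6,7,7,7,7,7,8,8,8,8,9,9,16,19,23,24,28]

Site scan:
  AzqV TCTAG/4: at [46, 55, 90, 104, 109, 121, 136, 155, 160, 211] ⇒ [50, 59, 94, 108, 113, 125, 140, 159, 164, 215]
  OquII AAGTAG/5: at [2, 26, 77, 83, 96, 114, 128, 143, 149, 167, 175, 203, 219, 235] ⇒ [7, 31, 82, 88, 101, 119, 133, 148, 154, 172, 180, 208, 224, 240]

Pooled cuts: [7, 31, 50, 59, 82, 88, 94, 101, 108, 113, 119, 125, 133, 140, 148, 154, 159, 164, 172, 180, 208, 215, 224, 240]

Fragments:
  [0,7): 7 bp
  [7,31): 24 bp
  [31,50): 19 bp
  [50,59): 9 bp
  [59,82): 23 bp
  [82,88): 6 bp
  [88,94): 6 bp
  [94,101): 7 bp
  [101,108): 7 bp
  [108,113): 5 bp
  [113,119): 6 bp
  [119,125): 6 bp
  [125,133): 8 bp
  [133,140): 7 bp
  [140,148): 8 bp
  [148,154): 6 bp
  [154,159): 5 bp
  [159,164): 5 bp
  [164,172): 8 bp
  [172,180): 8 bp
  [180,208): 28 bp
  [208,215): 7 bp
  [215,224): 9 bp
  [224,240): 16 bp
  [240,245): 5 bp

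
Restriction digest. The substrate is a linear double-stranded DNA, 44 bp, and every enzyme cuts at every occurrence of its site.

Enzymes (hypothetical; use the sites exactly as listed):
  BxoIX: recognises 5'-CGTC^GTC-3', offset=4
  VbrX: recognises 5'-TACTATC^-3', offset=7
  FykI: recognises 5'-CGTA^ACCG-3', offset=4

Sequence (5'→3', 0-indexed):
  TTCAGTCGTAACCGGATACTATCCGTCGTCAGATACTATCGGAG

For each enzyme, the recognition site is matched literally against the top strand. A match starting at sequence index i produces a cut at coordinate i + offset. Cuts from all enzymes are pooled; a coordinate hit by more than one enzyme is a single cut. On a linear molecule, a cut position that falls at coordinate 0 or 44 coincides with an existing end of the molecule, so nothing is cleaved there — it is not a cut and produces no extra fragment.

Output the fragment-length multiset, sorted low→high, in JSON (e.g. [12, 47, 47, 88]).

[4,4,10,13,13]

Scan for sites:
  BxoIX (CGTCGTC, off=4): starts [23] → cuts [27]
  VbrX (TACTATC, off=7): starts [16, 33] → cuts [23, 40]
  FykI (CGTAACCG, off=4): starts [6] → cuts [10]

All cut coordinates (distinct, sorted): [10, 23, 27, 40]

Fragments:
  [0,10): 10 bp
  [10,23): 13 bp
  [23,27): 4 bp
  [27,40): 13 bp
  [40,44): 4 bp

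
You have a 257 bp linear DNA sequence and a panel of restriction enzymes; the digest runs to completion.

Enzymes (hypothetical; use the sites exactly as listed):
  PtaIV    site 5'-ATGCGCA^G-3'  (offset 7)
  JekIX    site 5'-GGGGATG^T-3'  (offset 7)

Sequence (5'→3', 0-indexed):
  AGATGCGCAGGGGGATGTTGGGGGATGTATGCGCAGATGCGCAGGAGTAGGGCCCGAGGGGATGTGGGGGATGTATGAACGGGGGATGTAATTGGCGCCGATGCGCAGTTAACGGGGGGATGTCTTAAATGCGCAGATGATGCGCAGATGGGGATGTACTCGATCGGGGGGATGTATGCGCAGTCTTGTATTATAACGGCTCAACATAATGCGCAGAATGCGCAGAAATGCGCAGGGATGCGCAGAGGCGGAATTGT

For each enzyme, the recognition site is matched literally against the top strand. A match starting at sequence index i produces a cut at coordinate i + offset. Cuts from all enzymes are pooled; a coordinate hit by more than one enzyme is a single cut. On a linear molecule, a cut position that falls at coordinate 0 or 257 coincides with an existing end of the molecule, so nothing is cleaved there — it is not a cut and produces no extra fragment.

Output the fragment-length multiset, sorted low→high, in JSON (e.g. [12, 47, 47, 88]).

[8,8,8,8,9,9,9,10,10,10,10,11,13,13,15,15,18,19,21,33]

Site scan:
  PtaIV ATGCGCAG/7: at [2, 28, 36, 100, 128, 139, 175, 208, 217, 227, 237] ⇒ [9, 35, 43, 107, 135, 146, 182, 215, 224, 234, 244]
  JekIX GGGGATGT/7: at [10, 20, 57, 66, 81, 115, 149, 167] ⇒ [17, 27, 64, 73, 88, 122, 156, 174]

Pooled cuts: [9, 17, 27, 35, 43, 64, 73, 88, 107, 122, 135, 146, 156, 174, 182, 215, 224, 234, 244]

Fragment lengths:
  [0,9): 9 bp
  [9,17): 8 bp
  [17,27): 10 bp
  [27,35): 8 bp
  [35,43): 8 bp
  [43,64): 21 bp
  [64,73): 9 bp
  [73,88): 15 bp
  [88,107): 19 bp
  [107,122): 15 bp
  [122,135): 13 bp
  [135,146): 11 bp
  [146,156): 10 bp
  [156,174): 18 bp
  [174,182): 8 bp
  [182,215): 33 bp
  [215,224): 9 bp
  [224,234): 10 bp
  [234,244): 10 bp
  [244,257): 13 bp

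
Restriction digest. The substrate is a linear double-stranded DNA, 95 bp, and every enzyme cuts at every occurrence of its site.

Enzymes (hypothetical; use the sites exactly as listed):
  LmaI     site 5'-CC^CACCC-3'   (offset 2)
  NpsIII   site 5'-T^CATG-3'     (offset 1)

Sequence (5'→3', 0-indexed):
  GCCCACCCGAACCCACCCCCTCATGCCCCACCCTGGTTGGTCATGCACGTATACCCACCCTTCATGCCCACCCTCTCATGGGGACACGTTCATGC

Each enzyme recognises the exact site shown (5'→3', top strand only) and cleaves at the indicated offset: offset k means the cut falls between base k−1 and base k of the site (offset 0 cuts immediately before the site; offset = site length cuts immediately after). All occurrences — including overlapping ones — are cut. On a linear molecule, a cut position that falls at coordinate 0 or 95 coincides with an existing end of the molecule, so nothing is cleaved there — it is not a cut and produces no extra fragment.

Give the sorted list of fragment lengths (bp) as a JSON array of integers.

Scan for sites:
  LmaI (CCCACCC, off=2): starts [1, 11, 26, 53, 66] → cuts [3, 13, 28, 55, 68]
  NpsIII (TCATG, off=1): starts [20, 40, 61, 75, 89] → cuts [21, 41, 62, 76, 90]

Pooled cuts: [3, 13, 21, 28, 41, 55, 62, 68, 76, 90]

Fragments:
  [0,3): 3 bp
  [3,13): 10 bp
  [13,21): 8 bp
  [21,28): 7 bp
  [28,41): 13 bp
  [41,55): 14 bp
  [55,62): 7 bp
  [62,68): 6 bp
  [68,76): 8 bp
  [76,90): 14 bp
  [90,95): 5 bp

[3,5,6,7,7,8,8,10,13,14,14]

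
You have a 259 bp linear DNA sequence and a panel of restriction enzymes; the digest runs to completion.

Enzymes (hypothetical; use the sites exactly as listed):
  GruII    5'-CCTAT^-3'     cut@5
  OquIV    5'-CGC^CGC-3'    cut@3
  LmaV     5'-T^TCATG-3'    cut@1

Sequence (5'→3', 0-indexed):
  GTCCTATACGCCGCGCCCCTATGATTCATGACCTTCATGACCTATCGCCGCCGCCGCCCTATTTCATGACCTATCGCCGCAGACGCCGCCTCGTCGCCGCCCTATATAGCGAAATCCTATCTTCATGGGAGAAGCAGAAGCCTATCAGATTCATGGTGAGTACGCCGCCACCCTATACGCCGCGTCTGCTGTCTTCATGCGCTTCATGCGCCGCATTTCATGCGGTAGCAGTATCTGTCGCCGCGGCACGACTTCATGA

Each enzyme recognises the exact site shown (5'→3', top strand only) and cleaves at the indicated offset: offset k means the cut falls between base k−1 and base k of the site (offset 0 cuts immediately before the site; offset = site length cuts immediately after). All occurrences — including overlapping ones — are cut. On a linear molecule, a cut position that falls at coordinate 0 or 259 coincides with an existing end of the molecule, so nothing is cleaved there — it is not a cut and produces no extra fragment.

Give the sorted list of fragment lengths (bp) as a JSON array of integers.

Scan for sites:
  GruII (CCTAT, off=5): starts [2, 17, 40, 57, 69, 100, 115, 140, 171] → cuts [7, 22, 45, 62, 74, 105, 120, 145, 176]
  OquIV (CGCCGC, off=3): starts [8, 45, 48, 51, 74, 83, 94, 162, 177, 208, 238] → cuts [11, 48, 51, 54, 77, 86, 97, 165, 180, 211, 241]
  LmaV (TTCATG, off=1): starts [24, 33, 62, 121, 149, 193, 202, 216, 252] → cuts [25, 34, 63, 122, 150, 194, 203, 217, 253]

Pooled cuts: [7, 11, 22, 25, 34, 45, 48, 51, 54, 62, 63, 74, 77, 86, 97, 105, 120, 122, 145, 150, 165, 176, 180, 194, 203, 211, 217, 241, 253]

Fragment lengths:
  [0,7): 7 bp
  [7,11): 4 bp
  [11,22): 11 bp
  [22,25): 3 bp
  [25,34): 9 bp
  [34,45): 11 bp
  [45,48): 3 bp
  [48,51): 3 bp
  [51,54): 3 bp
  [54,62): 8 bp
  [62,63): 1 bp
  [63,74): 11 bp
  [74,77): 3 bp
  [77,86): 9 bp
  [86,97): 11 bp
  [97,105): 8 bp
  [105,120): 15 bp
  [120,122): 2 bp
  [122,145): 23 bp
  [145,150): 5 bp
  [150,165): 15 bp
  [165,176): 11 bp
  [176,180): 4 bp
  [180,194): 14 bp
  [194,203): 9 bp
  [203,211): 8 bp
  [211,217): 6 bp
  [217,241): 24 bp
  [241,253): 12 bp
  [253,259): 6 bp

[1,2,3,3,3,3,3,4,4,5,6,6,7,8,8,8,9,9,9,11,11,11,11,11,12,14,15,15,23,24]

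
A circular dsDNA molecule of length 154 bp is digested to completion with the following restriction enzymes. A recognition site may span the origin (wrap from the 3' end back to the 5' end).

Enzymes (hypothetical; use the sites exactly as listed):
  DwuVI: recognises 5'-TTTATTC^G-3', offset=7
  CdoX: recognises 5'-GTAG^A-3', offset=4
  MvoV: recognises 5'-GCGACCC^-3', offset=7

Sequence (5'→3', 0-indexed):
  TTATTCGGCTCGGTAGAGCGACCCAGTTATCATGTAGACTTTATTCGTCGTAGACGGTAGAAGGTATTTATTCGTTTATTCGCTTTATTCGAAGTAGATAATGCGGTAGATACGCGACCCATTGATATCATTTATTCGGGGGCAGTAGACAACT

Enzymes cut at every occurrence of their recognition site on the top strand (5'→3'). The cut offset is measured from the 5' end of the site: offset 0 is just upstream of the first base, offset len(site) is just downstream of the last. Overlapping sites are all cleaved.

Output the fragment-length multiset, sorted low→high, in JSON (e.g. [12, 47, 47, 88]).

[7,7,7,8,8,9,9,10,11,11,12,12,13,13,17]

Per-enzyme occurrences:
  DwuVI TTTATTCG/7: at [39, 66, 74, 83, 130, 153] ⇒ [6, 46, 73, 81, 90, 137]
  CdoX GTAGA/4: at [12, 33, 49, 56, 93, 105, 144] ⇒ [16, 37, 53, 60, 97, 109, 148]
  MvoV GCGACCC/7: at [17, 113] ⇒ [24, 120]

All cut coordinates (distinct, sorted): [6, 16, 24, 37, 46, 53, 60, 73, 81, 90, 97, 109, 120, 137, 148]

Fragments:
  6→16: 10 bp
  16→24: 8 bp
  24→37: 13 bp
  37→46: 9 bp
  46→53: 7 bp
  53→60: 7 bp
  60→73: 13 bp
  73→81: 8 bp
  81→90: 9 bp
  90→97: 7 bp
  97→109: 12 bp
  109→120: 11 bp
  120→137: 17 bp
  137→148: 11 bp
  148→6 (wrap): 154-148+6 = 12 bp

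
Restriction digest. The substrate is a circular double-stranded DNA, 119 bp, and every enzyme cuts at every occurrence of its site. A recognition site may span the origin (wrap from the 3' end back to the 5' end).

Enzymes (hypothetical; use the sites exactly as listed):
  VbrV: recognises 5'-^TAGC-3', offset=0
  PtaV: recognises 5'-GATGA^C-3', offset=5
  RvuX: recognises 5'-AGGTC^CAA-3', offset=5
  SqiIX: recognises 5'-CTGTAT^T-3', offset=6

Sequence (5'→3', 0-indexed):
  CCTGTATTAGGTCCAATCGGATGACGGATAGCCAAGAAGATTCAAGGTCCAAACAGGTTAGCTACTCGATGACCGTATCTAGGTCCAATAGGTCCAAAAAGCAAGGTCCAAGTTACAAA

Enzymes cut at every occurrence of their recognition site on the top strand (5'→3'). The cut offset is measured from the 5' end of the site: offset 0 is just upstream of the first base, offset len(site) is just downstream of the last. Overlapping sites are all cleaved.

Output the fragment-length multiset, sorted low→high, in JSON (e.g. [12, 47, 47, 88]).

Per-enzyme occurrences:
  VbrV (TAGC, off=0): starts [28, 58] → cuts [28, 58]
  PtaV (GATGAC, off=5): starts [19, 67] → cuts [24, 72]
  RvuX (AGGTCCAA, off=5): starts [8, 44, 80, 89, 103] → cuts [13, 49, 85, 94, 108]
  SqiIX (CTGTATT, off=6): starts [1] → cuts [7]

Pooled cuts: [7, 13, 24, 28, 49, 58, 72, 85, 94, 108]

Fragment lengths:
  7→13: 6 bp
  13→24: 11 bp
  24→28: 4 bp
  28→49: 21 bp
  49→58: 9 bp
  58→72: 14 bp
  72→85: 13 bp
  85→94: 9 bp
  94→108: 14 bp
  108→7 (wrap): 119-108+7 = 18 bp

[4,6,9,9,11,13,14,14,18,21]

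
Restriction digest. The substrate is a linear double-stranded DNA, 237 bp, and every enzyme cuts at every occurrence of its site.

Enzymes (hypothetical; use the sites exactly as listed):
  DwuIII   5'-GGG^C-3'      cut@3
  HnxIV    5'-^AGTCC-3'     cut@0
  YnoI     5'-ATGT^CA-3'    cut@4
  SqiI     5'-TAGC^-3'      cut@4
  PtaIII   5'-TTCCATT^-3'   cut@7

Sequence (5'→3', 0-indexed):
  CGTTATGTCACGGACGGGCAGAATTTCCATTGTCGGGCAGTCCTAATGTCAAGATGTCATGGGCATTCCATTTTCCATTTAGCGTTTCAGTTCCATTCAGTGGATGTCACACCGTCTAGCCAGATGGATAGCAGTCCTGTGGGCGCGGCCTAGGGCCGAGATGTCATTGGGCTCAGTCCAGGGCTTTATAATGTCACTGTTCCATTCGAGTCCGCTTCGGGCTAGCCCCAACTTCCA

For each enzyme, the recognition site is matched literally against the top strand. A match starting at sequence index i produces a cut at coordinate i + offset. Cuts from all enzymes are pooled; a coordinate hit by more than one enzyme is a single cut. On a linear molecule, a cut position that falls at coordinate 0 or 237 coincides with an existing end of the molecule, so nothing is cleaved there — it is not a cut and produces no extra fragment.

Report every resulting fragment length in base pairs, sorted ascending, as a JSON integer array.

Per-enzyme occurrences:
  DwuIII (GGGC, off=3): starts [15, 34, 60, 140, 152, 168, 180, 218] → cuts [18, 37, 63, 143, 155, 171, 183, 221]
  HnxIV (AGTCC, off=0): starts [38, 132, 174, 208] → cuts [38, 132, 174, 208]
  YnoI (ATGTCA, off=4): starts [4, 45, 53, 103, 160, 190] → cuts [8, 49, 57, 107, 164, 194]
  SqiI (TAGC, off=4): starts [79, 116, 128, 222] → cuts [83, 120, 132, 226]
  PtaIII (TTCCATT, off=7): starts [24, 65, 72, 90, 199] → cuts [31, 72, 79, 97, 206]

Pooled cuts: [8, 18, 31, 37, 38, 49, 57, 63, 72, 79, 83, 97, 107, 120, 132, 143, 155, 164, 171, 174, 183, 194, 206, 208, 221, 226]

Fragment lengths:
  [0,8): 8 bp
  [8,18): 10 bp
  [18,31): 13 bp
  [31,37): 6 bp
  [37,38): 1 bp
  [38,49): 11 bp
  [49,57): 8 bp
  [57,63): 6 bp
  [63,72): 9 bp
  [72,79): 7 bp
  [79,83): 4 bp
  [83,97): 14 bp
  [97,107): 10 bp
  [107,120): 13 bp
  [120,132): 12 bp
  [132,143): 11 bp
  [143,155): 12 bp
  [155,164): 9 bp
  [164,171): 7 bp
  [171,174): 3 bp
  [174,183): 9 bp
  [183,194): 11 bp
  [194,206): 12 bp
  [206,208): 2 bp
  [208,221): 13 bp
  [221,226): 5 bp
  [226,237): 11 bp

[1,2,3,4,5,6,6,7,7,8,8,9,9,9,10,10,11,11,11,11,12,12,12,13,13,13,14]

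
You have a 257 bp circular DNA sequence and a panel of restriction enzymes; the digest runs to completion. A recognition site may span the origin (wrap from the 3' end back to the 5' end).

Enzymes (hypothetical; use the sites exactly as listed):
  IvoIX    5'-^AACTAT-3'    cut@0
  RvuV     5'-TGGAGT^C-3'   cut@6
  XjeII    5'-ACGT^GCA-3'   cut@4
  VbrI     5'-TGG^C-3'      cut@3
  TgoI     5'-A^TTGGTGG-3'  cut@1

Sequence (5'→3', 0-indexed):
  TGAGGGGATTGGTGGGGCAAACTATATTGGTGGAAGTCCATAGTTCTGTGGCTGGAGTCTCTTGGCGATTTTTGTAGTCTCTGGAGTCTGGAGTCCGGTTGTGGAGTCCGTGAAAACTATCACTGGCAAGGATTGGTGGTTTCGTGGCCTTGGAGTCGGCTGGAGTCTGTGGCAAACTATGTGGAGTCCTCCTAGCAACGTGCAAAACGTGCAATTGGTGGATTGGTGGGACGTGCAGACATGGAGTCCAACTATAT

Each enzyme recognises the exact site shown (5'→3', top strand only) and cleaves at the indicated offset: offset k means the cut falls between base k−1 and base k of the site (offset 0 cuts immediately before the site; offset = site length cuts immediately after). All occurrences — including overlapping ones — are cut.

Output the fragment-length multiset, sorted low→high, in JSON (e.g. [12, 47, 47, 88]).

Per-enzyme occurrences:
  IvoIX AACTAT/0: at [19, 114, 174, 249] ⇒ [19, 114, 174, 249]
  RvuV TGGAGTC/6: at [52, 81, 88, 101, 150, 160, 181, 241] ⇒ [58, 87, 94, 107, 156, 166, 187, 247]
  XjeII ACGTGCA/4: at [197, 206, 230] ⇒ [201, 210, 234]
  VbrI TGGC/3: at [48, 62, 123, 144, 169] ⇒ [51, 65, 126, 147, 172]
  TgoI ATTGGTGG/1: at [7, 25, 131, 213, 221] ⇒ [8, 26, 132, 214, 222]

All cut coordinates (distinct, sorted): [8, 19, 26, 51, 58, 65, 87, 94, 107, 114, 126, 132, 147, 156, 166, 172, 174, 187, 201, 210, 214, 222, 234, 247, 249]

Fragment lengths:
  8→19: 11 bp
  19→26: 7 bp
  26→51: 25 bp
  51→58: 7 bp
  58→65: 7 bp
  65→87: 22 bp
  87→94: 7 bp
  94→107: 13 bp
  107→114: 7 bp
  114→126: 12 bp
  126→132: 6 bp
  132→147: 15 bp
  147→156: 9 bp
  156→166: 10 bp
  166→172: 6 bp
  172→174: 2 bp
  174→187: 13 bp
  187→201: 14 bp
  201→210: 9 bp
  210→214: 4 bp
  214→222: 8 bp
  222→234: 12 bp
  234→247: 13 bp
  247→249: 2 bp
  249→8 (wrap): 257-249+8 = 16 bp

[2,2,4,6,6,7,7,7,7,7,8,9,9,10,11,12,12,13,13,13,14,15,16,22,25]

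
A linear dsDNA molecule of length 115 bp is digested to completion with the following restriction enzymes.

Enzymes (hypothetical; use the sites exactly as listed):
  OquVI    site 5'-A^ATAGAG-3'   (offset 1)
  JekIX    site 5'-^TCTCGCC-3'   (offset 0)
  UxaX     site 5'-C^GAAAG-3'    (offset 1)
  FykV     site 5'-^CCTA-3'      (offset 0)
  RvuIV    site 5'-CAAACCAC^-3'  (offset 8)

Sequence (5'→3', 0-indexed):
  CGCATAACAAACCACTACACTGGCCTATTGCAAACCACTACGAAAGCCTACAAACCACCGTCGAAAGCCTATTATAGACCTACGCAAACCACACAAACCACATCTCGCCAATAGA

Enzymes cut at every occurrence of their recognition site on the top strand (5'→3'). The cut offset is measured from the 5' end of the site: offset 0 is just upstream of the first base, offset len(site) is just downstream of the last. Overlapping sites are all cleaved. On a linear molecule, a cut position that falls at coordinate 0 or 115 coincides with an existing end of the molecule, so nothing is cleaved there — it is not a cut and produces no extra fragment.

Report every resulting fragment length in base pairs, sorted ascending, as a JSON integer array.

[1,3,4,5,5,8,9,11,12,13,14,15,15]

Per-enzyme occurrences:
  OquVI (AATAGAG, off=1): no sites
  JekIX (TCTCGCC, off=0): starts [102] → cuts [102]
  UxaX (CGAAAG, off=1): starts [40, 61] → cuts [41, 62]
  FykV (CCTA, off=0): starts [23, 46, 67, 78] → cuts [23, 46, 67, 78]
  RvuIV (CAAACCAC, off=8): starts [7, 30, 50, 84, 93] → cuts [15, 38, 58, 92, 101]

Pooled cuts: [15, 23, 38, 41, 46, 58, 62, 67, 78, 92, 101, 102]

Fragments:
  [0,15): 15 bp
  [15,23): 8 bp
  [23,38): 15 bp
  [38,41): 3 bp
  [41,46): 5 bp
  [46,58): 12 bp
  [58,62): 4 bp
  [62,67): 5 bp
  [67,78): 11 bp
  [78,92): 14 bp
  [92,101): 9 bp
  [101,102): 1 bp
  [102,115): 13 bp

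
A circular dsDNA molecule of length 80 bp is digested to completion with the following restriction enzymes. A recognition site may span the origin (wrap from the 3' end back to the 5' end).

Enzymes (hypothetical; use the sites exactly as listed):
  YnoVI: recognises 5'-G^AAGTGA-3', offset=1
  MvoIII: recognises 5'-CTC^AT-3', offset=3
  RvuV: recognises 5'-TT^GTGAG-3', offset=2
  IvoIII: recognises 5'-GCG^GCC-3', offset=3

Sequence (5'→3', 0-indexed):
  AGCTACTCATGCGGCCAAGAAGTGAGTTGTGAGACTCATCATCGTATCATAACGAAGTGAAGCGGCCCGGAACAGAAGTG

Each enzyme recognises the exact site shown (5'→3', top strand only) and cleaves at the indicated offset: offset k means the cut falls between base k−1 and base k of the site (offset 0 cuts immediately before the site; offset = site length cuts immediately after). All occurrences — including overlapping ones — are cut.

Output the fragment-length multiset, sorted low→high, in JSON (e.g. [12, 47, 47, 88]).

[5,6,9,9,10,11,13,17]

Site scan:
  YnoVI (GAAGTGA, off=1): starts [18, 53, 74] → cuts [19, 54, 75]
  MvoIII (CTCAT, off=3): starts [5, 34] → cuts [8, 37]
  RvuV (TTGTGAG, off=2): starts [26] → cuts [28]
  IvoIII (GCGGCC, off=3): starts [10, 61] → cuts [13, 64]

All cut coordinates (distinct, sorted): [8, 13, 19, 28, 37, 54, 64, 75]

Fragment lengths:
  8→13: 5 bp
  13→19: 6 bp
  19→28: 9 bp
  28→37: 9 bp
  37→54: 17 bp
  54→64: 10 bp
  64→75: 11 bp
  75→8 (wrap): 80-75+8 = 13 bp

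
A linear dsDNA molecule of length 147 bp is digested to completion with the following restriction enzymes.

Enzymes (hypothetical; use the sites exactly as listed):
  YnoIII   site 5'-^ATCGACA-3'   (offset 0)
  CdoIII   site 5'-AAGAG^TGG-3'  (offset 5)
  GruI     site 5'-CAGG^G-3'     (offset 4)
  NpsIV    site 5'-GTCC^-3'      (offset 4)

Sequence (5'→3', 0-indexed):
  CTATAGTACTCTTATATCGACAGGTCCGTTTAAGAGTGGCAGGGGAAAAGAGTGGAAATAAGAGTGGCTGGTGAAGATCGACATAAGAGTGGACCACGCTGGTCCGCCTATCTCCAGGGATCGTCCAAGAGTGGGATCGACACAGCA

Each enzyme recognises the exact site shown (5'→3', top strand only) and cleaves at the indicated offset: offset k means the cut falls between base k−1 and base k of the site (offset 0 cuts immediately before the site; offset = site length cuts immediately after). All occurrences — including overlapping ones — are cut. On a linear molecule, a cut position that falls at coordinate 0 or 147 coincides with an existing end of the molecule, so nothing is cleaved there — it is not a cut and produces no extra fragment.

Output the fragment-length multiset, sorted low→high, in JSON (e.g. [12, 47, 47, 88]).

Site scan:
  YnoIII (ATCGACA, off=0): starts [15, 76, 135] → cuts [15, 76, 135]
  CdoIII (AAGAGTGG, off=5): starts [31, 47, 59, 84, 126] → cuts [36, 52, 64, 89, 131]
  GruI (CAGGG, off=4): starts [39, 114] → cuts [43, 118]
  NpsIV (GTCC, off=4): starts [23, 101, 122] → cuts [27, 105, 126]

Pooled cuts: [15, 27, 36, 43, 52, 64, 76, 89, 105, 118, 126, 131, 135]

Fragment lengths:
  [0,15): 15 bp
  [15,27): 12 bp
  [27,36): 9 bp
  [36,43): 7 bp
  [43,52): 9 bp
  [52,64): 12 bp
  [64,76): 12 bp
  [76,89): 13 bp
  [89,105): 16 bp
  [105,118): 13 bp
  [118,126): 8 bp
  [126,131): 5 bp
  [131,135): 4 bp
  [135,147): 12 bp

[4,5,7,8,9,9,12,12,12,12,13,13,15,16]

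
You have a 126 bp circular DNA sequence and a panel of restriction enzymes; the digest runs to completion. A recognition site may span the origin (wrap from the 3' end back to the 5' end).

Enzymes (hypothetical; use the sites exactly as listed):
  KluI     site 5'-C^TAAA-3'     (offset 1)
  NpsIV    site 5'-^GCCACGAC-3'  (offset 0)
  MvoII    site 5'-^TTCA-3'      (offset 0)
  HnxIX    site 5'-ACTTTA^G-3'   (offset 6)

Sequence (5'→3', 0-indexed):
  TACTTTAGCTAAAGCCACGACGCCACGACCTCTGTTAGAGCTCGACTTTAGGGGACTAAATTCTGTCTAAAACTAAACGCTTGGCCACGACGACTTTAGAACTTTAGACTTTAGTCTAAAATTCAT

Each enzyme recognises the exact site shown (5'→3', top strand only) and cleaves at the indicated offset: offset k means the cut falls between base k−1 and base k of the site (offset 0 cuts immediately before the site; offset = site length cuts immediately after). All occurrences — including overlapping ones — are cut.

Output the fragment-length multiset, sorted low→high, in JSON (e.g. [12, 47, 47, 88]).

[2,3,4,5,6,6,7,8,8,10,11,12,15,29]

Per-enzyme occurrences:
  KluI CTAAA/1: at [8, 55, 66, 72, 115] ⇒ [9, 56, 67, 73, 116]
  NpsIV GCCACGAC/0: at [13, 21, 83] ⇒ [13, 21, 83]
  MvoII TTCA/0: at [121] ⇒ [121]
  HnxIX ACTTTAG/6: at [1, 44, 92, 100, 107] ⇒ [7, 50, 98, 106, 113]

Pooled cuts: [7, 9, 13, 21, 50, 56, 67, 73, 83, 98, 106, 113, 116, 121]

Fragment lengths:
  7→9: 2 bp
  9→13: 4 bp
  13→21: 8 bp
  21→50: 29 bp
  50→56: 6 bp
  56→67: 11 bp
  67→73: 6 bp
  73→83: 10 bp
  83→98: 15 bp
  98→106: 8 bp
  106→113: 7 bp
  113→116: 3 bp
  116→121: 5 bp
  121→7 (wrap): 126-121+7 = 12 bp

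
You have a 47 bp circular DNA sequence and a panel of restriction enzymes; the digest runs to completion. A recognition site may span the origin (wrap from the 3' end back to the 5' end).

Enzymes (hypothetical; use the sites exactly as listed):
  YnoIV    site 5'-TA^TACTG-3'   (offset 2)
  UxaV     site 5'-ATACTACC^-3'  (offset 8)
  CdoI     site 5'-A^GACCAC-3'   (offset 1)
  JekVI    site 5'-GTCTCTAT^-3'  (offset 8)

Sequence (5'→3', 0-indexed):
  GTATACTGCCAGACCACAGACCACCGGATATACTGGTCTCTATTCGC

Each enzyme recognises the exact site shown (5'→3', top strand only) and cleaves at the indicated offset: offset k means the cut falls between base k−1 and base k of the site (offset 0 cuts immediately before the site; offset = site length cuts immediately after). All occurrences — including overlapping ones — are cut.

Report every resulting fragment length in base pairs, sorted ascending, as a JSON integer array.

Per-enzyme occurrences:
  YnoIV TATACTG/2: at [1, 28] ⇒ [3, 30]
  UxaV (ATACTACC, off=8): no sites
  CdoI AGACCAC/1: at [10, 17] ⇒ [11, 18]
  JekVI GTCTCTAT/8: at [35] ⇒ [43]

Pooled cuts: [3, 11, 18, 30, 43]

Fragment lengths:
  3→11: 8 bp
  11→18: 7 bp
  18→30: 12 bp
  30→43: 13 bp
  43→3 (wrap): 47-43+3 = 7 bp

[7,7,8,12,13]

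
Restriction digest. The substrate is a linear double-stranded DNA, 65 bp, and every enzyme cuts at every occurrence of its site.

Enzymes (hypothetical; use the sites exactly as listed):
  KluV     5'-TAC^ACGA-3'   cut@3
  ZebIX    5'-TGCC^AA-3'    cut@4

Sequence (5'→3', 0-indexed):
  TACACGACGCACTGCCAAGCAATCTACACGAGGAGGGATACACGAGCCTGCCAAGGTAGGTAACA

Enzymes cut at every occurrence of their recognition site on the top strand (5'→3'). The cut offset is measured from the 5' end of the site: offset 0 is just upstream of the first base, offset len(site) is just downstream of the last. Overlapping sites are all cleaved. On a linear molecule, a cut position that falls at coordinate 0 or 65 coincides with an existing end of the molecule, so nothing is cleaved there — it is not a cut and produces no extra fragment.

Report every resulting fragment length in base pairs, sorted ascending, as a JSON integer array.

Scan for sites:
  KluV TACACGA/3: at [0, 24, 38] ⇒ [3, 27, 41]
  ZebIX TGCCAA/4: at [12, 48] ⇒ [16, 52]

Pooled cuts: [3, 16, 27, 41, 52]

Fragments:
  [0,3): 3 bp
  [3,16): 13 bp
  [16,27): 11 bp
  [27,41): 14 bp
  [41,52): 11 bp
  [52,65): 13 bp

[3,11,11,13,13,14]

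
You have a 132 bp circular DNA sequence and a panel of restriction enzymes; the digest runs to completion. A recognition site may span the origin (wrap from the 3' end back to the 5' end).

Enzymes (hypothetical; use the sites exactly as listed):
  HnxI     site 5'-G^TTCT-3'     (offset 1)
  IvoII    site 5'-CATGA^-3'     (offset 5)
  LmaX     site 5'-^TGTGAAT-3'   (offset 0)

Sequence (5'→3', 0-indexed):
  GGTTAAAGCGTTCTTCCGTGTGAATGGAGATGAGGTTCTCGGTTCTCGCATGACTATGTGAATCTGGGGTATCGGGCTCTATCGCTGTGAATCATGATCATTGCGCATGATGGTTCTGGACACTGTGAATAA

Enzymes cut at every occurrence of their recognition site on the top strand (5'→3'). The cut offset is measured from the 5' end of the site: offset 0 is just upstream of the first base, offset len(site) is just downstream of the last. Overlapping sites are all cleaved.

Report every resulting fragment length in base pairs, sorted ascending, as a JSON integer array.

Site scan:
  HnxI (GTTCT, off=1): starts [9, 34, 41, 112] → cuts [10, 35, 42, 113]
  IvoII (CATGA, off=5): starts [48, 92, 105] → cuts [53, 97, 110]
  LmaX (TGTGAAT, off=0): starts [18, 56, 85, 123] → cuts [18, 56, 85, 123]

Pooled cuts: [10, 18, 35, 42, 53, 56, 85, 97, 110, 113, 123]

Fragments:
  10→18: 8 bp
  18→35: 17 bp
  35→42: 7 bp
  42→53: 11 bp
  53→56: 3 bp
  56→85: 29 bp
  85→97: 12 bp
  97→110: 13 bp
  110→113: 3 bp
  113→123: 10 bp
  123→10 (wrap): 132-123+10 = 19 bp

[3,3,7,8,10,11,12,13,17,19,29]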